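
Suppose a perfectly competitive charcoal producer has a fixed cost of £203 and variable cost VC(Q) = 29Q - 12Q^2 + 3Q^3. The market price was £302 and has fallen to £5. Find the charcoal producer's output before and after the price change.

MC = 29 - 24Q + 9Q^2; the shutdown threshold is min AVC = £17 (at Q = 2).
With P = £302 above the shutdown price, P = MC gives Q = 7.
At P = £5 < min AVC = £17, price no longer covers variable cost at any output, so the firm shuts down: Q = 0.

Output falls from 7 to 0 (the firm shuts down)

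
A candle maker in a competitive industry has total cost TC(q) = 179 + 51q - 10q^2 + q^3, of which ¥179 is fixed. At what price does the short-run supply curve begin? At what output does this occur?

¥26 per unit, at q = 5

The firm shuts down when price falls below the minimum of average variable cost. AVC = VC/q = 51 - 10q + q^2.
At the minimum of AVC, MC = AVC. MC = 51 - 20q + 3q^2; setting MC = AVC gives 2q^2 - 10q = 0, so q = 5. min AVC = 26.
For P < ¥26 the firm produces nothing.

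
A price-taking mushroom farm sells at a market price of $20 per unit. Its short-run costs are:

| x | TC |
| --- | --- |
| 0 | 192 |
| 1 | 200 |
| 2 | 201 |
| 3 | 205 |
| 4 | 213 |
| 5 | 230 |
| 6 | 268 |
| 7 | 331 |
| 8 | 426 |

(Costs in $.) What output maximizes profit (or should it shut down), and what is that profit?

Tabulate TR − TC: x=0: -192; x=1: -180; x=2: -161; x=3: -145; x=4: -133; x=5: -130; x=6: -148; x=7: -191; x=8: -266.
Profit is maximized at x = 5. AVC there is 38/5 = $7.60 ≤ P, so producing beats shutting down (which would give -$192).

x = 5; profit = -$130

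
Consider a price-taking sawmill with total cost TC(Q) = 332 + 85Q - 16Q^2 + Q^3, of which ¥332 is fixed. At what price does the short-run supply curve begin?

The firm shuts down when price falls below the minimum of average variable cost. AVC = VC/Q = 85 - 16Q + Q^2.
dAVC/dQ = -16 + 2Q = 0 gives Q = 8. min AVC = 85 - 16·8 + 8^2 = 21.
For P < ¥21 the firm produces nothing.

¥21 per unit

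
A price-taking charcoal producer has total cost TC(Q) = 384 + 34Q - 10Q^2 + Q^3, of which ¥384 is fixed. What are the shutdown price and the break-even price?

AVC = 34 - 10Q + Q^2; minimized at Q = 5, giving min AVC = ¥9. That is the shutdown price.
ATC = 384/Q + 34 - 10Q + Q^2. Setting dATC/dQ = −384/Q^2 − 10 + 2Q = 0 gives Q = 8 (since 2·8^3 − 10·8^2 = 384).
min ATC = 384/8 + 34 − 10·8 + 8^2 = ¥66. That is the break-even price.
For ¥9 ≤ P < ¥66 the firm produces at a loss; below ¥9 it shuts down.

Shutdown price = ¥9; break-even price = ¥66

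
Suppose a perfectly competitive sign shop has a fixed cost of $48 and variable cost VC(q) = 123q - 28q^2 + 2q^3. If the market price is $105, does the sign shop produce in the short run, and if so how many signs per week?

Produce at q = 9

Strip out fixed cost: VC = 123q - 28q^2 + 2q^3. Then AVC = 123 - 28q + 2q^2 and MC = 123 - 56q + 6q^2.
AVC hits its minimum where MC = AVC, at q = 7, giving min AVC = 123 - 28·7 + 2·7^2 = $25.
Because $105 ≥ $25, revenue can cover variable cost; the firm operates.
Solving P = MC: 18 - 56q + 6q^2 = 0 ⇒ q = 1/3 or 9. On the upward-sloping branch, q* = 9.
Check: AVC at q = 9 is $33 ≤ P, so revenue covers variable cost.
Profit = P·q − TC = 105·9 − 345 = $600.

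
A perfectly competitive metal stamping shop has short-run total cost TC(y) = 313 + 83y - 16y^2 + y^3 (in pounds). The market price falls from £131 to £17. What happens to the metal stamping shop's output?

Output falls from 12 to 0 (the firm shuts down)

MC = 83 - 32y + 3y^2; the shutdown threshold is min AVC = £19 (at y = 8).
At P = £131 ≥ min AVC, set P = MC on the rising branch: y = 12.
At P = £17 < min AVC = £19, price no longer covers variable cost at any output, so the firm shuts down: y = 0.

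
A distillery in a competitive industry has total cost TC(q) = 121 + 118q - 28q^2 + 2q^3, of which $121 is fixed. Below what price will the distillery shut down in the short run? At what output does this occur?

The firm shuts down when price falls below the minimum of average variable cost. AVC = VC/q = 118 - 28q + 2q^2.
dAVC/dq = -28 + 4q = 0 gives q = 7. min AVC = 118 - 28·7 + 2·7^2 = 20.
For P < $20 the firm produces nothing.

$20 per unit, at q = 7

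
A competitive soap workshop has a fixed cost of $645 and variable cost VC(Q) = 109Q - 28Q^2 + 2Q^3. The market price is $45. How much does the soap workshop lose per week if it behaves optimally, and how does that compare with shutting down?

Profit = -$389 at Q = 8

AVC = 109 - 28Q + 2Q^2 has its minimum $11 at Q = 7; price $45 clears that bar, so the firm operates.
MC = 109 - 56Q + 6Q^2. Setting P = MC and taking the root on the rising branch gives Q* = 8.
TR = 45·8 = 360. TC = 645 + 104 = 749. Profit = 360 − 749 = -$389.
Shutting down would mean losing the fixed cost of $645, so operating at a loss of $389 is better by $256.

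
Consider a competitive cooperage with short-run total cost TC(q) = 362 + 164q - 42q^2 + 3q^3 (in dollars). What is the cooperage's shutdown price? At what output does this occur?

Short-run supply begins at min AVC. From VC = 164q - 42q^2 + 3q^3, AVC = 164 - 42q + 3q^2.
dAVC/dq = -42 + 6q = 0 gives q = 7. min AVC = 164 - 42·7 + 3·7^2 = 17.
So the shutdown price is $17.

$17 per unit, at q = 7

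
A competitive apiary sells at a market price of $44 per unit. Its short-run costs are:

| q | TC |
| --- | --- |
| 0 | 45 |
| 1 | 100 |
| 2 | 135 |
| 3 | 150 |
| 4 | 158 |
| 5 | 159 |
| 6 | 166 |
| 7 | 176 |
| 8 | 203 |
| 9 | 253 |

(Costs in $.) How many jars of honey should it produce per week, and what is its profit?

Profit at each row (π = 44q − TC): q=0: -45; q=1: -56; q=2: -47; q=3: -18; q=4: 18; q=5: 61; q=6: 98; q=7: 132; q=8: 149; q=9: 143.
Profit is maximized at q = 8. AVC there is 158/8 = $19.75 ≤ P, so producing beats shutting down (which would give -$45).

q = 8; profit = $149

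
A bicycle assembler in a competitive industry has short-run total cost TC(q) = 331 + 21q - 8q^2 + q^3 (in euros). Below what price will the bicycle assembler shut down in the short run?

€5 per unit

Short-run supply begins at min AVC. From VC = 21q - 8q^2 + q^3, AVC = 21 - 8q + q^2.
dAVC/dq = -8 + 2q = 0 gives q = 4. min AVC = 21 - 8·4 + 4^2 = 5.
The firm shuts down for any P below €5.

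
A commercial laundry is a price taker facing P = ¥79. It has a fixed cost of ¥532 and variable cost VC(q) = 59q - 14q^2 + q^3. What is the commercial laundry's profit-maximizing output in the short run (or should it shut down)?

Produce at q = 10

Strip out fixed cost: VC = 59q - 14q^2 + q^3. Then AVC = 59 - 14q + q^2 and MC = 59 - 28q + 3q^2.
AVC hits its minimum where MC = AVC, at q = 7, giving min AVC = 59 - 14·7 + 7^2 = ¥10.
Because ¥79 ≥ ¥10, revenue can cover variable cost; the firm operates.
Set P = MC: 79 = 59 - 28q + 3q^2 → -20 - 28q + 3q^2 = 0. The roots are q = -2/3 and q = 10; the profit-maximizing output is on the rising part of MC, so q* = 10.
Check: AVC at q = 10 is ¥19 ≤ P, so revenue covers variable cost.
Profit = P·q − TC = 79·10 − 722 = ¥68.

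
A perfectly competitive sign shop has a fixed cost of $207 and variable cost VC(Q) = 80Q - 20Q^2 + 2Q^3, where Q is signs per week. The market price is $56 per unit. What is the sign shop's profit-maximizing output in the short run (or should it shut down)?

From TC, MC = TC'(Q) = 80 - 40Q + 6Q^2 and AVC = VC/Q = 80 - 20Q + 2Q^2.
AVC is minimized where dAVC/dQ = -20 + 4Q = 0, at Q = 5; min AVC = 80 - 20·5 + 2·5^2 = $30.
Since P = $56 ≥ min AVC = $30, price covers variable cost and the firm should produce.
P = MC gives 24 - 40Q + 6Q^2 = 0, with roots 2/3 and 6. Take the larger (rising MC): Q* = 6.
Check: AVC at Q = 6 is $32 ≤ P, so revenue covers variable cost.
Profit = P·Q − TC = 56·6 − 399 = -$63, a loss, but smaller than the $207 fixed cost the firm would lose by shutting down.

Produce at Q = 6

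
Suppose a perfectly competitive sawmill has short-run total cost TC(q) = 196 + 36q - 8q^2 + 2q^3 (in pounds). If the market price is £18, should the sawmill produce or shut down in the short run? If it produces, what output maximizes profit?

Shut down

From TC, MC = TC'(q) = 36 - 16q + 6q^2 and AVC = VC/q = 36 - 8q + 2q^2.
The AVC parabola has its vertex at q = 8/4 = 2, where AVC = 36 - 8·2 + 2·2^2 = £28.
P = £18 lies below min AVC = £28; no output level covers variable cost.
Best response: produce nothing and absorb the £196 fixed cost.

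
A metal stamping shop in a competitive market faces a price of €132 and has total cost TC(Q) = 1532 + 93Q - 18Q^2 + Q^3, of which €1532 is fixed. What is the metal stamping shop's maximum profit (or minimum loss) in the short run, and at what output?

AVC = 93 - 18Q + Q^2; min AVC = €12 at Q = 9. Since P = €132 ≥ min AVC, the firm produces.
MC = 93 - 36Q + 3Q^2. Setting P = MC and taking the root on the rising branch gives Q* = 13.
TR = 132·13 = 1716. TC = 1532 + 364 = 1896. Profit = 1716 − 1896 = -€180.
Shutting down would mean losing the fixed cost of €1532, so operating at a loss of €180 is better by €1352.

Profit = -€180 at Q = 13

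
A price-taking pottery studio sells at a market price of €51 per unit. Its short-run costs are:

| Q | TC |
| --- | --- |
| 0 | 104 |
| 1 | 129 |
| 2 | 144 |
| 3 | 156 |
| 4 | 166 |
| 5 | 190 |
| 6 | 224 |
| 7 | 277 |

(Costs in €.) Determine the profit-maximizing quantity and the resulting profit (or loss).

Q = 6; profit = €82

Profit at each row (π = 51Q − TC): Q=0: -104; Q=1: -78; Q=2: -42; Q=3: -3; Q=4: 38; Q=5: 65; Q=6: 82; Q=7: 80.
Profit is maximized at Q = 6. AVC there is 120/6 = €20 ≤ P, so producing beats shutting down (which would give -€104).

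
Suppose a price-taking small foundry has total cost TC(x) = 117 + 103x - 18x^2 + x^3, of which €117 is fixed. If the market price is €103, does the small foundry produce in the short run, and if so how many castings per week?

Produce at x = 12

From TC, MC = TC'(x) = 103 - 36x + 3x^2 and AVC = VC/x = 103 - 18x + x^2.
AVC hits its minimum where MC = AVC, at x = 9, giving min AVC = 103 - 18·9 + 9^2 = €22.
Since P = €103 ≥ min AVC = €22, price covers variable cost and the firm should produce.
Solving P = MC: -36x + 3x^2 = 0 ⇒ x = 0 or 12. On the upward-sloping branch, x* = 12.
Check: AVC at x = 12 is €31 ≤ P, so revenue covers variable cost.
Profit = P·x − TC = 103·12 − 489 = €747.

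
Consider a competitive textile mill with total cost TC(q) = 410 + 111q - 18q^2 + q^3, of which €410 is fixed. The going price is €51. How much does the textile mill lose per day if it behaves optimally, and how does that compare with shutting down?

Profit = -€210 at q = 10

AVC = 111 - 18q + q^2 has its minimum €30 at q = 9; price €51 clears that bar, so the firm operates.
With MC = 111 - 36q + 3q^2, P = MC on the upward-sloping part at q* = 10.
TR = 51·10 = 510. TC = 410 + 310 = 720. Profit = 510 − 720 = -€210.
By producing, the firm covers all variable cost plus €200 of fixed cost; shutting down would lose the full €410.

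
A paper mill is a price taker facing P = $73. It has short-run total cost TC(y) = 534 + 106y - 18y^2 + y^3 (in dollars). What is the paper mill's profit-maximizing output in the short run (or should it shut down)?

Variable cost is VC = 106y - 18y^2 + y^3, so AVC = VC/y = 106 - 18y + y^2 and MC = dTC/dy = 106 - 36y + 3y^2.
AVC hits its minimum where MC = AVC, at y = 9, giving min AVC = 106 - 18·9 + 9^2 = $25.
Since P = $73 ≥ min AVC = $25, price covers variable cost and the firm should produce.
P = MC gives 33 - 36y + 3y^2 = 0, with roots 1 and 11. Take the larger (rising MC): y* = 11.
Check: AVC at y = 11 is $29 ≤ P, so revenue covers variable cost.
Profit = P·y − TC = 73·11 − 853 = -$50, a loss, but smaller than the $534 fixed cost the firm would lose by shutting down.

Produce at y = 11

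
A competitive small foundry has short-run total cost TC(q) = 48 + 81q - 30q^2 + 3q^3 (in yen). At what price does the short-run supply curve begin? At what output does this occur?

¥6 per unit, at q = 5

The firm shuts down when price falls below the minimum of average variable cost. AVC = VC/q = 81 - 30q + 3q^2.
dAVC/dq = -30 + 6q = 0 gives q = 5. min AVC = 81 - 30·5 + 3·5^2 = 6.
The firm shuts down for any P below ¥6.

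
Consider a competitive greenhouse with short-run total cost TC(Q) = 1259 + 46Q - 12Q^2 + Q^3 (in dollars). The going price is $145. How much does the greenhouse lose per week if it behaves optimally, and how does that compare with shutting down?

Profit = -$49 at Q = 11

AVC = 46 - 12Q + Q^2; min AVC = $10 at Q = 6. Since P = $145 ≥ min AVC, the firm produces.
MC = 46 - 24Q + 3Q^2. Setting P = MC and taking the root on the rising branch gives Q* = 11.
TR = 145·11 = 1595. TC = 1259 + 385 = 1644. Profit = 1595 − 1644 = -$49.
That loss of $49 beats the $1259 the firm would lose by shutting down; producing recovers $1210 of fixed cost.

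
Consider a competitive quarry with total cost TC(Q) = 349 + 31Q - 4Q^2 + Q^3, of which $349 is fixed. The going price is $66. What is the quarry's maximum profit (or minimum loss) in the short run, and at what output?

AVC = 31 - 4Q + Q^2 has its minimum $27 at Q = 2; price $66 clears that bar, so the firm operates.
With MC = 31 - 8Q + 3Q^2, P = MC on the upward-sloping part at Q* = 5.
TR = 66·5 = 330. TC = 349 + 180 = 529. Profit = 330 − 529 = -$199.
Shutting down would mean losing the fixed cost of $349, so operating at a loss of $199 is better by $150.

Profit = -$199 at Q = 5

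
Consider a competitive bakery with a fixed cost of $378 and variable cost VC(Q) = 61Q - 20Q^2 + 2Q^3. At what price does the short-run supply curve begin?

$11 per unit

The shutdown price is the minimum of AVC. VC = 61Q - 20Q^2 + 2Q^3, so AVC = 61 - 20Q + 2Q^2.
At the minimum of AVC, MC = AVC. MC = 61 - 40Q + 6Q^2; setting MC = AVC gives 4Q^2 - 20Q = 0, so Q = 5. min AVC = 11.
For P < $11 the firm produces nothing.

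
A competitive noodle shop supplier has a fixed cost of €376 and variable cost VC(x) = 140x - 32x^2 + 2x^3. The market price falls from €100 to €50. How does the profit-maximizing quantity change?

AVC = 140 - 32x + 2x^2, minimized at x = 8 where min AVC = €12. MC = 140 - 64x + 6x^2.
At P = €100 ≥ min AVC, set P = MC on the rising branch: x = 10.
At P = €50 ≥ min AVC, set P = MC: x = 9. The firm stays open but cuts output.

Output falls from 10 to 9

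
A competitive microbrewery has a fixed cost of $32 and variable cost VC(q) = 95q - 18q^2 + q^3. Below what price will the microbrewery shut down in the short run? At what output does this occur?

$14 per unit, at q = 9

The shutdown price is the minimum of AVC. VC = 95q - 18q^2 + q^3, so AVC = 95 - 18q + q^2.
At the minimum of AVC, MC = AVC. MC = 95 - 36q + 3q^2; setting MC = AVC gives 2q^2 - 18q = 0, so q = 9. min AVC = 14.
So the shutdown price is $14.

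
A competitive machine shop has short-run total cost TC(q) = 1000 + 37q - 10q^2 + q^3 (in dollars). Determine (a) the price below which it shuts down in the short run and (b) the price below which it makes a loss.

Shutdown price = min AVC. AVC = 37 - 10q + q^2, with vertex at q = 5 and minimum $12.
ATC = 1000/q + 37 - 10q + q^2. Setting dATC/dq = −1000/q^2 − 10 + 2q = 0 gives q = 10 (since 2·10^3 − 10·10^2 = 1000).
min ATC = 1000/10 + 37 − 10·10 + 10^2 = $137. That is the break-even price.
Between these two prices the firm operates at a loss; above $137 it earns a profit.

Shutdown price = $12; break-even price = $137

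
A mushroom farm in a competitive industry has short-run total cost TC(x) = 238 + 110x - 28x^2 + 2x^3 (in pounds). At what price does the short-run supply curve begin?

£12 per unit

The firm shuts down when price falls below the minimum of average variable cost. AVC = VC/x = 110 - 28x + 2x^2.
At the minimum of AVC, MC = AVC. MC = 110 - 56x + 6x^2; setting MC = AVC gives 4x^2 - 28x = 0, so x = 7. min AVC = 12.
For P < £12 the firm produces nothing.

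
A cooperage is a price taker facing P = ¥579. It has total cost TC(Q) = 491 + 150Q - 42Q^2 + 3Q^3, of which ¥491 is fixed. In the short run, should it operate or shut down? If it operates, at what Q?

Produce at Q = 13

Strip out fixed cost: VC = 150Q - 42Q^2 + 3Q^3. Then AVC = 150 - 42Q + 3Q^2 and MC = 150 - 84Q + 9Q^2.
AVC hits its minimum where MC = AVC, at Q = 7, giving min AVC = 150 - 42·7 + 3·7^2 = ¥3.
Since P = ¥579 ≥ min AVC = ¥3, price covers variable cost and the firm should produce.
P = MC gives -429 - 84Q + 9Q^2 = 0, with roots -11/3 and 13. Take the larger (rising MC): Q* = 13.
Check: AVC at Q = 13 is ¥111 ≤ P, so revenue covers variable cost.
Profit = P·Q − TC = 579·13 − 1934 = ¥5593.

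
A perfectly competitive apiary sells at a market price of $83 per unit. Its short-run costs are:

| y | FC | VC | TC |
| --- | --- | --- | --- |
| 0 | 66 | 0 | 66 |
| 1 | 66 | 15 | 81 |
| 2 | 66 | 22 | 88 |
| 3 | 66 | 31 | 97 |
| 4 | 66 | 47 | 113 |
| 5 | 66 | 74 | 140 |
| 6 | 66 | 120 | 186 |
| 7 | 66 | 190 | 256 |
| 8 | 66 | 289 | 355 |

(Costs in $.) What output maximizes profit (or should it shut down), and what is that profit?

y = 7; profit = $325

Profit at each row (π = 83y − TC): y=0: -66; y=1: 2; y=2: 78; y=3: 152; y=4: 219; y=5: 275; y=6: 312; y=7: 325; y=8: 309.
Profit is maximized at y = 7. AVC there is 190/7 = $27.14 ≤ P, so producing beats shutting down (which would give -$66).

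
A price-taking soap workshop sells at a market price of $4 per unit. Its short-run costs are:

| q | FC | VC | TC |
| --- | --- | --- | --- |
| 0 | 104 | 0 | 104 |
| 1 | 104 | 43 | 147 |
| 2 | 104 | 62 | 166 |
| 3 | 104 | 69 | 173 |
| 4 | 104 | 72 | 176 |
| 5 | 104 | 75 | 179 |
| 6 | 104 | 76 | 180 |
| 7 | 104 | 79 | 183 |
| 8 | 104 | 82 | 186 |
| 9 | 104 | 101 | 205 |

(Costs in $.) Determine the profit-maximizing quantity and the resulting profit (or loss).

q = 0 (shut down); profit = -$104

Profit at each row (π = 4q − TC): q=0: -104; q=1: -143; q=2: -158; q=3: -161; q=4: -160; q=5: -159; q=6: -156; q=7: -155; q=8: -154; q=9: -169.
Profit is highest at q = 0. Equivalently, the lowest AVC in the table is 82/8 ≈ $10.25 at q = 8, and P = $4 falls below it — price never covers variable cost, so the firm shuts down and loses only its fixed cost.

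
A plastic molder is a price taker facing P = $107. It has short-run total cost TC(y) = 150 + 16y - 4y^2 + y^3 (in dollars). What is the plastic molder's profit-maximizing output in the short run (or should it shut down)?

Produce at y = 7

Variable cost is VC = 16y - 4y^2 + y^3, so AVC = VC/y = 16 - 4y + y^2 and MC = dTC/dy = 16 - 8y + 3y^2.
AVC is minimized where dAVC/dy = -4 + 2y = 0, at y = 2; min AVC = 16 - 4·2 + 2^2 = $12.
Because $107 ≥ $12, revenue can cover variable cost; the firm operates.
Solving P = MC: -91 - 8y + 3y^2 = 0 ⇒ y = -13/3 or 7. On the upward-sloping branch, y* = 7.
Check: AVC at y = 7 is $37 ≤ P, so revenue covers variable cost.
Profit = P·y − TC = 107·7 − 409 = $340.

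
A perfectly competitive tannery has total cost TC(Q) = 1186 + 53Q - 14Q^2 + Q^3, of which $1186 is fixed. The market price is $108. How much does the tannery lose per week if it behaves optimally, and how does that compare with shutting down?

Profit = -$218 at Q = 11

AVC = 53 - 14Q + Q^2 has its minimum $4 at Q = 7; price $108 clears that bar, so the firm operates.
With MC = 53 - 28Q + 3Q^2, P = MC on the upward-sloping part at Q* = 11.
TR = 108·11 = 1188. TC = 1186 + 220 = 1406. Profit = 1188 − 1406 = -$218.
By producing, the firm covers all variable cost plus $968 of fixed cost; shutting down would lose the full $1186.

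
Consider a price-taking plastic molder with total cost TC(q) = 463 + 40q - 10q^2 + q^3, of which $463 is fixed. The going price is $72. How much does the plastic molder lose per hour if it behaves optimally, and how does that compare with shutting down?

AVC = 40 - 10q + q^2; min AVC = $15 at q = 5. Since P = $72 ≥ min AVC, the firm produces.
MC = 40 - 20q + 3q^2. Setting P = MC and taking the root on the rising branch gives q* = 8.
TR = 72·8 = 576. TC = 463 + 192 = 655. Profit = 576 − 655 = -$79.
That loss of $79 beats the $463 the firm would lose by shutting down; producing recovers $384 of fixed cost.

Profit = -$79 at q = 8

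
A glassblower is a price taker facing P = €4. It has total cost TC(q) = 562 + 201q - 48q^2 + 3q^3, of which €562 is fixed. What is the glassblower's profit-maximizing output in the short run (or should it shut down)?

Shut down

Variable cost is VC = 201q - 48q^2 + 3q^3, so AVC = VC/q = 201 - 48q + 3q^2 and MC = dTC/dq = 201 - 96q + 9q^2.
The AVC parabola has its vertex at q = 48/6 = 8, where AVC = 201 - 48·8 + 3·8^2 = €9.
Since P = €4 < min AVC = €9, price fails to cover variable cost at any output.
The firm minimizes its loss by shutting down and losing only its fixed cost of €562.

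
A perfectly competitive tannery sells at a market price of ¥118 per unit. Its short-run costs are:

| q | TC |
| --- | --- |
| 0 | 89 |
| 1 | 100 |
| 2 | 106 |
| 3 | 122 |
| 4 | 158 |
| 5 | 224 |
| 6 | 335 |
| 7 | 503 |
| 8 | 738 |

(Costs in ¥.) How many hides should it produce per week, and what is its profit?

Tabulate TR − TC: q=0: -89; q=1: 18; q=2: 130; q=3: 232; q=4: 314; q=5: 366; q=6: 373; q=7: 323; q=8: 206.
Profit is maximized at q = 6. AVC there is 246/6 = ¥41 ≤ P, so producing beats shutting down (which would give -¥89).

q = 6; profit = ¥373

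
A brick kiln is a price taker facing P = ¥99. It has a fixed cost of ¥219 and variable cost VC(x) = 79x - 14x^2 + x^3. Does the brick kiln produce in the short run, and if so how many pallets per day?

Strip out fixed cost: VC = 79x - 14x^2 + x^3. Then AVC = 79 - 14x + x^2 and MC = 79 - 28x + 3x^2.
AVC is minimized where dAVC/dx = -14 + 2x = 0, at x = 7; min AVC = 79 - 14·7 + 7^2 = ¥30.
P = ¥99 exceeds min AVC = ¥30, so the firm stays open.
P = MC gives -20 - 28x + 3x^2 = 0, with roots -2/3 and 10. Take the larger (rising MC): x* = 10.
Check: AVC at x = 10 is ¥39 ≤ P, so revenue covers variable cost.
Profit = P·x − TC = 99·10 − 609 = ¥381.

Produce at x = 10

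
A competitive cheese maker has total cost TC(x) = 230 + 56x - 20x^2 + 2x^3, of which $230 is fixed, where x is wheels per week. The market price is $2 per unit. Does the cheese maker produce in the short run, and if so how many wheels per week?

Variable cost is VC = 56x - 20x^2 + 2x^3, so AVC = VC/x = 56 - 20x + 2x^2 and MC = dTC/dx = 56 - 40x + 6x^2.
AVC hits its minimum where MC = AVC, at x = 5, giving min AVC = 56 - 20·5 + 2·5^2 = $6.
Since P = $2 < min AVC = $6, price fails to cover variable cost at any output.
Best response: produce nothing and absorb the $230 fixed cost.

Shut down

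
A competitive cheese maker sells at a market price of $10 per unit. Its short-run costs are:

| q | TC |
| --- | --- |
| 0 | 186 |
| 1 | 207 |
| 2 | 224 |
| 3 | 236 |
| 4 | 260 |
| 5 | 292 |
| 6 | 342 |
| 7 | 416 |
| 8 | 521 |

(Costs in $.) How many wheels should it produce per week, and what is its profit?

q = 0 (shut down); profit = -$186

Profit at each row (π = 10q − TC): q=0: -186; q=1: -197; q=2: -204; q=3: -206; q=4: -220; q=5: -242; q=6: -282; q=7: -346; q=8: -441.
Profit is highest at q = 0. Equivalently, the lowest AVC in the table is 50/3 ≈ $16.67 at q = 3, and P = $10 falls below it — price never covers variable cost, so the firm shuts down and loses only its fixed cost.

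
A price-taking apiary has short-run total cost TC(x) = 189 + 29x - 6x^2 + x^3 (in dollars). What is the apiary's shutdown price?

$20 per unit

The shutdown price is the minimum of AVC. VC = 29x - 6x^2 + x^3, so AVC = 29 - 6x + x^2.
At the minimum of AVC, MC = AVC. MC = 29 - 12x + 3x^2; setting MC = AVC gives 2x^2 - 6x = 0, so x = 3. min AVC = 20.
The firm shuts down for any P below $20.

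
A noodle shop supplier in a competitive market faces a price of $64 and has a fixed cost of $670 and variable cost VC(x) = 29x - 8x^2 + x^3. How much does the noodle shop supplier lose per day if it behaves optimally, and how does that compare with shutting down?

Profit = -$376 at x = 7

AVC = 29 - 8x + x^2 has its minimum $13 at x = 4; price $64 clears that bar, so the firm operates.
MC = 29 - 16x + 3x^2. Setting P = MC and taking the root on the rising branch gives x* = 7.
TR = 64·7 = 448. TC = 670 + 154 = 824. Profit = 448 − 824 = -$376.
That loss of $376 beats the $670 the firm would lose by shutting down; producing recovers $294 of fixed cost.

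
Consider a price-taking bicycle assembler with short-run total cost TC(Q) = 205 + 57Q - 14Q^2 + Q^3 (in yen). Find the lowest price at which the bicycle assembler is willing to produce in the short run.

The shutdown price is the minimum of AVC. VC = 57Q - 14Q^2 + Q^3, so AVC = 57 - 14Q + Q^2.
At the minimum of AVC, MC = AVC. MC = 57 - 28Q + 3Q^2; setting MC = AVC gives 2Q^2 - 14Q = 0, so Q = 7. min AVC = 8.
So the shutdown price is ¥8.

¥8 per unit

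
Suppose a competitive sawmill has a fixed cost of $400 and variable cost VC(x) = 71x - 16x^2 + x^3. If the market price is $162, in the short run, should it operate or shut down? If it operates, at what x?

Variable cost is VC = 71x - 16x^2 + x^3, so AVC = VC/x = 71 - 16x + x^2 and MC = dTC/dx = 71 - 32x + 3x^2.
The AVC parabola has its vertex at x = 16/2 = 8, where AVC = 71 - 16·8 + 8^2 = $7.
P = $162 exceeds min AVC = $7, so the firm stays open.
P = MC gives -91 - 32x + 3x^2 = 0, with roots -7/3 and 13. Take the larger (rising MC): x* = 13.
Check: AVC at x = 13 is $32 ≤ P, so revenue covers variable cost.
Profit = P·x − TC = 162·13 − 816 = $1290.

Produce at x = 13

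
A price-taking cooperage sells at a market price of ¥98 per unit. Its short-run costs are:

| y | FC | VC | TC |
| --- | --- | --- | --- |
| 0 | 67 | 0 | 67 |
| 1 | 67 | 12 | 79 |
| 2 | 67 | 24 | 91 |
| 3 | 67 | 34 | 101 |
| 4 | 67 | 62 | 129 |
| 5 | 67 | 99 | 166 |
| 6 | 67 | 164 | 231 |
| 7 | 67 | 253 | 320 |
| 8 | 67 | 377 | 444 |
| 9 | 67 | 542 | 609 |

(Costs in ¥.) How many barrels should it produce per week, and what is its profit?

y = 7; profit = ¥366

Profit at each row (π = 98y − TC): y=0: -67; y=1: 19; y=2: 105; y=3: 193; y=4: 263; y=5: 324; y=6: 357; y=7: 366; y=8: 340; y=9: 273.
Profit is maximized at y = 7. AVC there is 253/7 = ¥36.14 ≤ P, so producing beats shutting down (which would give -¥67).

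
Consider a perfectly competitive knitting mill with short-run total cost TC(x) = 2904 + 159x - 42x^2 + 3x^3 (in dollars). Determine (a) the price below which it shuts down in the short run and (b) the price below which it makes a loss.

Shutdown price = $12; break-even price = $324

AVC = 159 - 42x + 3x^2; minimized at x = 7, giving min AVC = $12. That is the shutdown price.
ATC = 2904/x + 159 - 42x + 3x^2. Setting dATC/dx = −2904/x^2 − 42 + 6x = 0 gives x = 11 (since 6·11^3 − 42·11^2 = 2904).
min ATC = 2904/11 + 159 − 42·11 + 3·11^2 = $324. That is the break-even price.
Between these two prices the firm operates at a loss; above $324 it earns a profit.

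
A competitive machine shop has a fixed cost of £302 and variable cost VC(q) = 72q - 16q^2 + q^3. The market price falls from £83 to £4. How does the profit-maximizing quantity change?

MC = 72 - 32q + 3q^2; the shutdown threshold is min AVC = £8 (at q = 8).
With P = £83 above the shutdown price, P = MC gives q = 11.
At P = £4 < min AVC = £8, price no longer covers variable cost at any output, so the firm shuts down: q = 0.

Output falls from 11 to 0 (the firm shuts down)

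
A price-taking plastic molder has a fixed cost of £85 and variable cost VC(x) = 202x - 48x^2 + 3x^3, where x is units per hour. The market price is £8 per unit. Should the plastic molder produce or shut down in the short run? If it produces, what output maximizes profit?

From TC, MC = TC'(x) = 202 - 96x + 9x^2 and AVC = VC/x = 202 - 48x + 3x^2.
The AVC parabola has its vertex at x = 48/6 = 8, where AVC = 202 - 48·8 + 3·8^2 = £10.
P = £8 lies below min AVC = £10; no output level covers variable cost.
The firm minimizes its loss by shutting down and losing only its fixed cost of £85.

Shut down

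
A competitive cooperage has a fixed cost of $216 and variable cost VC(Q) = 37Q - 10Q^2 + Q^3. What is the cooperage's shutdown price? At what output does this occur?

The shutdown price is the minimum of AVC. VC = 37Q - 10Q^2 + Q^3, so AVC = 37 - 10Q + Q^2.
dAVC/dQ = -10 + 2Q = 0 gives Q = 5. min AVC = 37 - 10·5 + 5^2 = 12.
For P < $12 the firm produces nothing.

$12 per unit, at Q = 5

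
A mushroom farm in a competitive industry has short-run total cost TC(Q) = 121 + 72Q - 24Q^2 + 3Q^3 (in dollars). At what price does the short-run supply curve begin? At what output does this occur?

The firm shuts down when price falls below the minimum of average variable cost. AVC = VC/Q = 72 - 24Q + 3Q^2.
At the minimum of AVC, MC = AVC. MC = 72 - 48Q + 9Q^2; setting MC = AVC gives 6Q^2 - 24Q = 0, so Q = 4. min AVC = 24.
So the shutdown price is $24.

$24 per unit, at Q = 4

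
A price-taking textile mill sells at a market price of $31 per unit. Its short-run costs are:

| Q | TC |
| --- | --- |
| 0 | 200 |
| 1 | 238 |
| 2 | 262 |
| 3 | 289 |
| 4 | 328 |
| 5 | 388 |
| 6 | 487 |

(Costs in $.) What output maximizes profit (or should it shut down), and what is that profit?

Profit at each row (π = 31Q − TC): Q=0: -200; Q=1: -207; Q=2: -200; Q=3: -196; Q=4: -204; Q=5: -233; Q=6: -301.
Profit is maximized at Q = 3. AVC there is 89/3 = $29.67 ≤ P, so producing beats shutting down (which would give -$200).

Q = 3; profit = -$196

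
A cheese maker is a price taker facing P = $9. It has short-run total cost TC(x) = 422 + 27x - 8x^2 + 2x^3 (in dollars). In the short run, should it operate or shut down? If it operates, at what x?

Shut down

Strip out fixed cost: VC = 27x - 8x^2 + 2x^3. Then AVC = 27 - 8x + 2x^2 and MC = 27 - 16x + 6x^2.
AVC is minimized where dAVC/dx = -8 + 4x = 0, at x = 2; min AVC = 27 - 8·2 + 2·2^2 = $19.
P = $9 lies below min AVC = $19; no output level covers variable cost.
The firm minimizes its loss by shutting down and losing only its fixed cost of $422.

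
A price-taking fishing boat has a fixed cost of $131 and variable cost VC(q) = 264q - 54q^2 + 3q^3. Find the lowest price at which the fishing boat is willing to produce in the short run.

Short-run supply begins at min AVC. From VC = 264q - 54q^2 + 3q^3, AVC = 264 - 54q + 3q^2.
At the minimum of AVC, MC = AVC. MC = 264 - 108q + 9q^2; setting MC = AVC gives 6q^2 - 54q = 0, so q = 9. min AVC = 21.
So the shutdown price is $21.

$21 per unit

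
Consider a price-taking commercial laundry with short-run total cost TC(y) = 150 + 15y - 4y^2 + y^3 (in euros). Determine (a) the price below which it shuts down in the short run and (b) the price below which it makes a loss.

AVC = 15 - 4y + y^2; minimized at y = 2, giving min AVC = €11. That is the shutdown price.
ATC = 150/y + 15 - 4y + y^2. Setting dATC/dy = −150/y^2 − 4 + 2y = 0 gives y = 5 (since 2·5^3 − 4·5^2 = 150).
min ATC = 150/5 + 15 − 4·5 + 5^2 = €50. That is the break-even price.
For €11 ≤ P < €50 the firm produces at a loss; below €11 it shuts down.

Shutdown price = €11; break-even price = €50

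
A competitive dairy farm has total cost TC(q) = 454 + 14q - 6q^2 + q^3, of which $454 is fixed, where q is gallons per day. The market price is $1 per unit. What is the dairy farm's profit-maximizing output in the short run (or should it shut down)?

Shut down

Variable cost is VC = 14q - 6q^2 + q^3, so AVC = VC/q = 14 - 6q + q^2 and MC = dTC/dq = 14 - 12q + 3q^2.
AVC is minimized where dAVC/dq = -6 + 2q = 0, at q = 3; min AVC = 14 - 6·3 + 3^2 = $5.
Since P = $1 < min AVC = $5, price fails to cover variable cost at any output.
The firm minimizes its loss by shutting down and losing only its fixed cost of $454.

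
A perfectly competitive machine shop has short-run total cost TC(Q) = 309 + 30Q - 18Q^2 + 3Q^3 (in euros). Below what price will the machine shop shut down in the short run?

€3 per unit

The shutdown price is the minimum of AVC. VC = 30Q - 18Q^2 + 3Q^3, so AVC = 30 - 18Q + 3Q^2.
dAVC/dQ = -18 + 6Q = 0 gives Q = 3. min AVC = 30 - 18·3 + 3·3^2 = 3.
For P < €3 the firm produces nothing.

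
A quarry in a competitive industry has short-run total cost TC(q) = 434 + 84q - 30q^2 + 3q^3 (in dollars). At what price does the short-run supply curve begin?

$9 per unit

The firm shuts down when price falls below the minimum of average variable cost. AVC = VC/q = 84 - 30q + 3q^2.
dAVC/dq = -30 + 6q = 0 gives q = 5. min AVC = 84 - 30·5 + 3·5^2 = 9.
So the shutdown price is $9.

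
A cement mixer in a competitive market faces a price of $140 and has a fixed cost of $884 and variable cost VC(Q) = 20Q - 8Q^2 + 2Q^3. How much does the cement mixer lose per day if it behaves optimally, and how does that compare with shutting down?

Profit = -$308 at Q = 6

AVC = 20 - 8Q + 2Q^2; min AVC = $12 at Q = 2. Since P = $140 ≥ min AVC, the firm produces.
With MC = 20 - 16Q + 6Q^2, P = MC on the upward-sloping part at Q* = 6.
TR = 140·6 = 840. TC = 884 + 264 = 1148. Profit = 840 − 1148 = -$308.
Shutting down would mean losing the fixed cost of $884, so operating at a loss of $308 is better by $576.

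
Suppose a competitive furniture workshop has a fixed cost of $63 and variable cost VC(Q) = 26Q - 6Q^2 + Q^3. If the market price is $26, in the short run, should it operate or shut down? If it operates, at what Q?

Variable cost is VC = 26Q - 6Q^2 + Q^3, so AVC = VC/Q = 26 - 6Q + Q^2 and MC = dTC/dQ = 26 - 12Q + 3Q^2.
AVC is minimized where dAVC/dQ = -6 + 2Q = 0, at Q = 3; min AVC = 26 - 6·3 + 3^2 = $17.
Since P = $26 ≥ min AVC = $17, price covers variable cost and the firm should produce.
P = MC gives -12Q + 3Q^2 = 0, with roots 0 and 4. Take the larger (rising MC): Q* = 4.
Check: AVC at Q = 4 is $18 ≤ P, so revenue covers variable cost.
Profit = P·Q − TC = 26·4 − 135 = -$31, a loss, but smaller than the $63 fixed cost the firm would lose by shutting down.

Produce at Q = 4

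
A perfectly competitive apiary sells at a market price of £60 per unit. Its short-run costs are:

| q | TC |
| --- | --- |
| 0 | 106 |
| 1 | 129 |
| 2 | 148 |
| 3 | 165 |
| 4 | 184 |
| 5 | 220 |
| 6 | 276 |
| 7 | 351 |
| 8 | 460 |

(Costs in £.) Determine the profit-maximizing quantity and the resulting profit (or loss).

q = 6; profit = £84

Compute π = P·q − TC at each output: q=0: -106; q=1: -69; q=2: -28; q=3: 15; q=4: 56; q=5: 80; q=6: 84; q=7: 69; q=8: 20.
Profit is maximized at q = 6. AVC there is 170/6 = £28.33 ≤ P, so producing beats shutting down (which would give -£106).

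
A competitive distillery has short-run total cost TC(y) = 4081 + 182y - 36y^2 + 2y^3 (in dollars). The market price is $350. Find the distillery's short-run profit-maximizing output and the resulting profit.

Profit = -$161 at y = 14

AVC = 182 - 36y + 2y^2 has its minimum $20 at y = 9; price $350 clears that bar, so the firm operates.
MC = 182 - 72y + 6y^2. Setting P = MC and taking the root on the rising branch gives y* = 14.
TR = 350·14 = 4900. TC = 4081 + 980 = 5061. Profit = 4900 − 5061 = -$161.
That loss of $161 beats the $4081 the firm would lose by shutting down; producing recovers $3920 of fixed cost.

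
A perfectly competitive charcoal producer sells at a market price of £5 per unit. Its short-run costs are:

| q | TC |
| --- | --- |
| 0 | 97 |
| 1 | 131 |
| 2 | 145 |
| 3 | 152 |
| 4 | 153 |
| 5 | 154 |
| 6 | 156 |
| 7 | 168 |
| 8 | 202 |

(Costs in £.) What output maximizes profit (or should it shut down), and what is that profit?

q = 0 (shut down); profit = -£97

Tabulate TR − TC: q=0: -97; q=1: -126; q=2: -135; q=3: -137; q=4: -133; q=5: -129; q=6: -126; q=7: -133; q=8: -162.
Profit is highest at q = 0. Equivalently, the lowest AVC in the table is 59/6 ≈ £9.83 at q = 6, and P = £5 falls below it — price never covers variable cost, so the firm shuts down and loses only its fixed cost.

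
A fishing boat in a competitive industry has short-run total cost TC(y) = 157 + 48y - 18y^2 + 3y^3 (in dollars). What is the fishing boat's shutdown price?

$21 per unit

Short-run supply begins at min AVC. From VC = 48y - 18y^2 + 3y^3, AVC = 48 - 18y + 3y^2.
dAVC/dy = -18 + 6y = 0 gives y = 3. min AVC = 48 - 18·3 + 3·3^2 = 21.
So the shutdown price is $21.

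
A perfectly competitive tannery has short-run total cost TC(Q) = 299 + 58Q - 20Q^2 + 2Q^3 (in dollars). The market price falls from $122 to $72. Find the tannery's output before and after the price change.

Output falls from 8 to 7

AVC = 58 - 20Q + 2Q^2, minimized at Q = 5 where min AVC = $8. MC = 58 - 40Q + 6Q^2.
At P = $122 ≥ min AVC, set P = MC on the rising branch: Q = 8.
At P = $72 ≥ min AVC, set P = MC: Q = 7. The firm stays open but cuts output.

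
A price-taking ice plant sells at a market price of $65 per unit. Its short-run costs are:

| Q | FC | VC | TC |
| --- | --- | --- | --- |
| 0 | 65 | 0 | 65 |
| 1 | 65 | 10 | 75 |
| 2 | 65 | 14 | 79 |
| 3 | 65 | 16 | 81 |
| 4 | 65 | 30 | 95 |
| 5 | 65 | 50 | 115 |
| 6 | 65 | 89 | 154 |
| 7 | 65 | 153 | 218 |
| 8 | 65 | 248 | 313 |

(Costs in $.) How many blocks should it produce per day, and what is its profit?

Profit at each row (π = 65Q − TC): Q=0: -65; Q=1: -10; Q=2: 51; Q=3: 114; Q=4: 165; Q=5: 210; Q=6: 236; Q=7: 237; Q=8: 207.
Profit is maximized at Q = 7. AVC there is 153/7 = $21.86 ≤ P, so producing beats shutting down (which would give -$65).

Q = 7; profit = $237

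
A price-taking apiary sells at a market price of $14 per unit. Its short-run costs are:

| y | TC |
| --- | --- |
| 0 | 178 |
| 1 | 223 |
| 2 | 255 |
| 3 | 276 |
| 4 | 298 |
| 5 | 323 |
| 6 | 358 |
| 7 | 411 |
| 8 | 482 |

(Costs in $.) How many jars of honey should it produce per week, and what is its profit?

y = 0 (shut down); profit = -$178

Tabulate TR − TC: y=0: -178; y=1: -209; y=2: -227; y=3: -234; y=4: -242; y=5: -253; y=6: -274; y=7: -313; y=8: -370.
Profit is highest at y = 0. Equivalently, the lowest AVC in the table is 145/5 ≈ $29 at y = 5, and P = $14 falls below it — price never covers variable cost, so the firm shuts down and loses only its fixed cost.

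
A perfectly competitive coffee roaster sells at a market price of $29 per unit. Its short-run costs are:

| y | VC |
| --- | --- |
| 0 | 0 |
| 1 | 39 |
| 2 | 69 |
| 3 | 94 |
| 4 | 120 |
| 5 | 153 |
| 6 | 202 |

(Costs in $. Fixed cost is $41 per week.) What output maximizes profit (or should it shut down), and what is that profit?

Tabulate TR − TC: y=0: -41; y=1: -51; y=2: -52; y=3: -48; y=4: -45; y=5: -49; y=6: -69.
Profit is highest at y = 0. Equivalently, the lowest AVC in the table is 120/4 ≈ $30 at y = 4, and P = $29 falls below it — price never covers variable cost, so the firm shuts down and loses only its fixed cost.

y = 0 (shut down); profit = -$41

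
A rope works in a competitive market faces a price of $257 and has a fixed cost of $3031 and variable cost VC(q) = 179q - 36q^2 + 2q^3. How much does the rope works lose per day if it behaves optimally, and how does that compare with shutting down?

AVC = 179 - 36q + 2q^2 has its minimum $17 at q = 9; price $257 clears that bar, so the firm operates.
MC = 179 - 72q + 6q^2. Setting P = MC and taking the root on the rising branch gives q* = 13.
TR = 257·13 = 3341. TC = 3031 + 637 = 3668. Profit = 3341 − 3668 = -$327.
Shutting down would mean losing the fixed cost of $3031, so operating at a loss of $327 is better by $2704.

Profit = -$327 at q = 13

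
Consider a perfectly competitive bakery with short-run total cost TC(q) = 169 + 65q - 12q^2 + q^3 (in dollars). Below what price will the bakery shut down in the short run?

Short-run supply begins at min AVC. From VC = 65q - 12q^2 + q^3, AVC = 65 - 12q + q^2.
At the minimum of AVC, MC = AVC. MC = 65 - 24q + 3q^2; setting MC = AVC gives 2q^2 - 12q = 0, so q = 6. min AVC = 29.
So the shutdown price is $29.

$29 per unit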